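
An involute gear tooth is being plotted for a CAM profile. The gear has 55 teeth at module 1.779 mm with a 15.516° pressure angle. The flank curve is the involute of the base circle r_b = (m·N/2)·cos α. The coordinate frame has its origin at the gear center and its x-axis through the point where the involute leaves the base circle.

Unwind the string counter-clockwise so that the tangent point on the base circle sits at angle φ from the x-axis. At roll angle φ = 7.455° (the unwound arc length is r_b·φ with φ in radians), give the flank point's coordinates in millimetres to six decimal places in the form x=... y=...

x=47.536901 y=0.034554

pitch radius r_p = m·N/2 = 1.779·55/2 = 48.922500
base radius r_b = r_p·cos α = 48.922500·cos 15.516° = 47.139558
roll angle φ = 7.455° = 0.13011430 rad
x = r_b·(cos φ + φ·sin φ) = 47.139558·(0.99154707 + 0.13011430·0.12974747) = 47.536901
y = r_b·(sin φ − φ·cos φ) = 47.139558·(0.12974747 − 0.13011430·0.99154707) = 0.034554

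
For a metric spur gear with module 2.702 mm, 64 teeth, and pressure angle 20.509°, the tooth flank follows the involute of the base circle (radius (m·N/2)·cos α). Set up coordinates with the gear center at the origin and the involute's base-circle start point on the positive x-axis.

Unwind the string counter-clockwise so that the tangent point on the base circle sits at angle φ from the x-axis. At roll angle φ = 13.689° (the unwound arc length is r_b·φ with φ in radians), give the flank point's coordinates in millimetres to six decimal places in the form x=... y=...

pitch radius r_p = m·N/2 = 2.702·64/2 = 86.464000
base radius r_b = r_p·cos α = 86.464000·cos 20.509° = 80.983667
roll angle φ = 13.689° = 0.23891812 rad
x = r_b·(cos φ + φ·sin φ) = 80.983667·(0.97159457 + 0.23891812·0.23665162) = 83.262137
y = r_b·(sin φ − φ·cos φ) = 80.983667·(0.23665162 − 0.23891812·0.97159457) = 0.366052

x=83.262137 y=0.366052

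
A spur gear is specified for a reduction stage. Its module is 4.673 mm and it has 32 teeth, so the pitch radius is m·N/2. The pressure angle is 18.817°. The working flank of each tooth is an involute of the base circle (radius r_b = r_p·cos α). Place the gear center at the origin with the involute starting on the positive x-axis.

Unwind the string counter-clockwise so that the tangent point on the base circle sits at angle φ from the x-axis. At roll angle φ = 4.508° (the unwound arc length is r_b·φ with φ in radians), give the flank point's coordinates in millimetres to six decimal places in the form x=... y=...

x=70.990636 y=0.011483

pitch radius r_p = m·N/2 = 4.673·32/2 = 74.768000
base radius r_b = r_p·cos α = 74.768000·cos 18.817° = 70.771920
roll angle φ = 4.508° = 0.07867944 rad
x = r_b·(cos φ + φ·sin φ) = 70.771920·(0.99690637 + 0.07867944·0.07859829) = 70.990636
y = r_b·(sin φ − φ·cos φ) = 70.771920·(0.07859829 − 0.07867944·0.99690637) = 0.011483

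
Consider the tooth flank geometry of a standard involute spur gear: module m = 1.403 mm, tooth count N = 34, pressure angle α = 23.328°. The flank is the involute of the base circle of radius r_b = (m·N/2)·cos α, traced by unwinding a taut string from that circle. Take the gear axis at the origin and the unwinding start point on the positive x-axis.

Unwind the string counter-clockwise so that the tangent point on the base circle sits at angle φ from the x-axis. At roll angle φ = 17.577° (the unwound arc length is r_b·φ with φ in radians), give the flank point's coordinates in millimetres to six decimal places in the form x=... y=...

pitch radius r_p = m·N/2 = 1.403·34/2 = 23.851000
base radius r_b = r_p·cos α = 23.851000·cos 23.328° = 21.901252
roll angle φ = 17.577° = 0.30677652 rad
x = r_b·(cos φ + φ·sin φ) = 21.901252·(0.95331197 + 0.30677652·0.30198723) = 22.907714
y = r_b·(sin φ − φ·cos φ) = 21.901252·(0.30198723 − 0.30677652·0.95331197) = 0.208796

x=22.907714 y=0.208796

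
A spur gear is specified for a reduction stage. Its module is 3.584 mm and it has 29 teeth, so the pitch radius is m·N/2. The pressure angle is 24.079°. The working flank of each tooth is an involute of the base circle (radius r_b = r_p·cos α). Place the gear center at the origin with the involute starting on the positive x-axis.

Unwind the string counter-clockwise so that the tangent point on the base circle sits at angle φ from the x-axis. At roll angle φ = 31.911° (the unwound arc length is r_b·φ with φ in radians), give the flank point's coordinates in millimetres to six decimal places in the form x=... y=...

pitch radius r_p = m·N/2 = 3.584·29/2 = 51.968000
base radius r_b = r_p·cos α = 51.968000·cos 24.079° = 47.445941
roll angle φ = 31.911° = 0.55695202 rad
x = r_b·(cos φ + φ·sin φ) = 47.445941·(0.84887022 + 0.55695202·0.52860132) = 54.243796
y = r_b·(sin φ − φ·cos φ) = 47.445941·(0.52860132 − 0.55695202·0.84887022) = 2.648496

x=54.243796 y=2.648496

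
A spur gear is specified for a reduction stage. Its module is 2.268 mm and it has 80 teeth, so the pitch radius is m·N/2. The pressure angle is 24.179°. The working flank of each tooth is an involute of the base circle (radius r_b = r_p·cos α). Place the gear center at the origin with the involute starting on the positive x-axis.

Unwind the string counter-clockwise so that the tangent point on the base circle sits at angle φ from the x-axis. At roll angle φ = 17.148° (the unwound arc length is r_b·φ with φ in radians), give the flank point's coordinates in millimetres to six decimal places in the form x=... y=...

x=86.385191 y=0.732964

pitch radius r_p = m·N/2 = 2.268·80/2 = 90.720000
base radius r_b = r_p·cos α = 90.720000·cos 24.179° = 82.761162
roll angle φ = 17.148° = 0.29928906 rad
x = r_b·(cos φ + φ·sin φ) = 82.761162·(0.95554634 + 0.29928906·0.29484095) = 86.385191
y = r_b·(sin φ − φ·cos φ) = 82.761162·(0.29484095 − 0.29928906·0.95554634) = 0.732964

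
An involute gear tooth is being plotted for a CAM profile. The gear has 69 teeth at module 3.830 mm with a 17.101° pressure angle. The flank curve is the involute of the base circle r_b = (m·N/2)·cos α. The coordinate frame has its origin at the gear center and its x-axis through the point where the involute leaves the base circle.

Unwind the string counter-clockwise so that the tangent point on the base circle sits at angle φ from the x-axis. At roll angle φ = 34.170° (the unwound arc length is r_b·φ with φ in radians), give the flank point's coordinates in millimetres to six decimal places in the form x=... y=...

x=146.794329 y=8.615875

pitch radius r_p = m·N/2 = 3.830·69/2 = 132.135000
base radius r_b = r_p·cos α = 132.135000·cos 17.101° = 126.293032
roll angle φ = 34.170° = 0.59637901 rad
x = r_b·(cos φ + φ·sin φ) = 126.293032·(0.82737477 + 0.59637901·0.56165024) = 146.794329
y = r_b·(sin φ − φ·cos φ) = 126.293032·(0.56165024 − 0.59637901·0.82737477) = 8.615875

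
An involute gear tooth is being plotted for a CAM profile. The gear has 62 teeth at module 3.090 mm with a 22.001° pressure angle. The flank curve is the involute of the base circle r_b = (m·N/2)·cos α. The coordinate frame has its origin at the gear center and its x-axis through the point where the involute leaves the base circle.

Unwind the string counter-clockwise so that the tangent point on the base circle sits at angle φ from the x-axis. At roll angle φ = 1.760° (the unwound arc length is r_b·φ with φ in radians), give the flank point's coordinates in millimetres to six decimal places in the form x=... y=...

x=88.856207 y=0.000858

pitch radius r_p = m·N/2 = 3.090·62/2 = 95.790000
base radius r_b = r_p·cos α = 95.790000·cos 22.001° = 88.814315
roll angle φ = 1.760° = 0.03071779 rad
x = r_b·(cos φ + φ·sin φ) = 88.814315·(0.99952825 + 0.03071779·0.03071296) = 88.856207
y = r_b·(sin φ − φ·cos φ) = 88.814315·(0.03071296 − 0.03071779·0.99952825) = 0.000858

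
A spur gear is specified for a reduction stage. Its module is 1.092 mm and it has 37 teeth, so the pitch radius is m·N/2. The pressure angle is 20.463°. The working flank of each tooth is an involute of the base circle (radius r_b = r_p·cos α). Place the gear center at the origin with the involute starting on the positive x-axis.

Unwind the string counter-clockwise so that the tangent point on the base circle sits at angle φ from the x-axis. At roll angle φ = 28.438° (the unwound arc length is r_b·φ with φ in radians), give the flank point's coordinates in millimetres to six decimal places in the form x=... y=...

pitch radius r_p = m·N/2 = 1.092·37/2 = 20.202000
base radius r_b = r_p·cos α = 20.202000·cos 20.463° = 18.927216
roll angle φ = 28.438° = 0.49633673 rad
x = r_b·(cos φ + φ·sin φ) = 18.927216·(0.87933293 + 0.49633673·0.47620751) = 21.116948
y = r_b·(sin φ − φ·cos φ) = 18.927216·(0.47620751 − 0.49633673·0.87933293) = 0.752589

x=21.116948 y=0.752589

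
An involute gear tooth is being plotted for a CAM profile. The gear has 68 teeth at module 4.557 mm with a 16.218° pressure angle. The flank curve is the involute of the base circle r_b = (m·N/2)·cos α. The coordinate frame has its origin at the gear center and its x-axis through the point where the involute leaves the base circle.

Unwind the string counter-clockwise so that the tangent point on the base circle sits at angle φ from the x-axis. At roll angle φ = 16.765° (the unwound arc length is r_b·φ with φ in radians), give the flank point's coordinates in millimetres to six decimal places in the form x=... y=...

pitch radius r_p = m·N/2 = 4.557·68/2 = 154.938000
base radius r_b = r_p·cos α = 154.938000·cos 16.218° = 148.772396
roll angle φ = 16.765° = 0.29260445 rad
x = r_b·(cos φ + φ·sin φ) = 148.772396·(0.95749588 + 0.29260445·0.28844695) = 155.005474
y = r_b·(sin φ − φ·cos φ) = 148.772396·(0.28844695 − 0.29260445·0.95749588) = 1.231746

x=155.005474 y=1.231746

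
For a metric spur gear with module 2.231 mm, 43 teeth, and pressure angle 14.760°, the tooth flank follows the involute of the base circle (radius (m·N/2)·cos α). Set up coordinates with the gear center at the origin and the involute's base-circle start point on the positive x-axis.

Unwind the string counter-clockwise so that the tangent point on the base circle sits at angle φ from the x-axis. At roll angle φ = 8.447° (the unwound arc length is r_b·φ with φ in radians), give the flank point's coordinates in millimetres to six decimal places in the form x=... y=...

x=46.885016 y=0.049436

pitch radius r_p = m·N/2 = 2.231·43/2 = 47.966500
base radius r_b = r_p·cos α = 47.966500·cos 14.760° = 46.383677
roll angle φ = 8.447° = 0.14742796 rad
x = r_b·(cos φ + φ·sin φ) = 46.383677·(0.98915217 + 0.14742796·0.14689448) = 46.885016
y = r_b·(sin φ − φ·cos φ) = 46.383677·(0.14689448 − 0.14742796·0.98915217) = 0.049436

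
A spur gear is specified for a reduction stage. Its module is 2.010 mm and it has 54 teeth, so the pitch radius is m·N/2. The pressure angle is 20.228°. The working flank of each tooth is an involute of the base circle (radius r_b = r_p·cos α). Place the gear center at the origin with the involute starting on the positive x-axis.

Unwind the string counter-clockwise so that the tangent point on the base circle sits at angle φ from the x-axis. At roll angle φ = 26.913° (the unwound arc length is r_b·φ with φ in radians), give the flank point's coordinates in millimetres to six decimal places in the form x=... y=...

pitch radius r_p = m·N/2 = 2.010·54/2 = 54.270000
base radius r_b = r_p·cos α = 54.270000·cos 20.228° = 50.922852
roll angle φ = 26.913° = 0.46972046 rad
x = r_b·(cos φ + φ·sin φ) = 50.922852·(0.89169485 + 0.46972046·0.45263704) = 56.234500
y = r_b·(sin φ − φ·cos φ) = 50.922852·(0.45263704 − 0.46972046·0.89169485) = 1.720669

x=56.234500 y=1.720669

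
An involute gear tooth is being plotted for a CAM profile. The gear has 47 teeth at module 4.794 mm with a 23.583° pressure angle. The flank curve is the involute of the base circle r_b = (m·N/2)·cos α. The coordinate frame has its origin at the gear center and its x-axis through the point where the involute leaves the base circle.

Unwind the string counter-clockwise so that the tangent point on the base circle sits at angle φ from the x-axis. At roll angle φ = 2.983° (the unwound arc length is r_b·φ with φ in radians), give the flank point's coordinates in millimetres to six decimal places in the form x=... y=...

x=103.389725 y=0.004856

pitch radius r_p = m·N/2 = 4.794·47/2 = 112.659000
base radius r_b = r_p·cos α = 112.659000·cos 23.583° = 103.249887
roll angle φ = 2.983° = 0.05206317 rad
x = r_b·(cos φ + φ·sin φ) = 103.249887·(0.99864502 + 0.05206317·0.05203965) = 103.389725
y = r_b·(sin φ − φ·cos φ) = 103.249887·(0.05203965 − 0.05206317·0.99864502) = 0.004856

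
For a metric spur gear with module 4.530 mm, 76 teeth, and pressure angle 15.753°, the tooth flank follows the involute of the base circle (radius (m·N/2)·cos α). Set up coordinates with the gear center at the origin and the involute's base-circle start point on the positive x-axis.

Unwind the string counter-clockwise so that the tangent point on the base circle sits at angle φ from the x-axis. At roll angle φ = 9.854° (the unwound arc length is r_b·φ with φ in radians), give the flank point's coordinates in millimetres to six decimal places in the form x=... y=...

x=168.106733 y=0.280104

pitch radius r_p = m·N/2 = 4.530·76/2 = 172.140000
base radius r_b = r_p·cos α = 172.140000·cos 15.753° = 165.674598
roll angle φ = 9.854° = 0.17198474 rad
x = r_b·(cos φ + φ·sin φ) = 165.674598·(0.98524704 + 0.17198474·0.17113815) = 168.106733
y = r_b·(sin φ − φ·cos φ) = 165.674598·(0.17113815 − 0.17198474·0.98524704) = 0.280104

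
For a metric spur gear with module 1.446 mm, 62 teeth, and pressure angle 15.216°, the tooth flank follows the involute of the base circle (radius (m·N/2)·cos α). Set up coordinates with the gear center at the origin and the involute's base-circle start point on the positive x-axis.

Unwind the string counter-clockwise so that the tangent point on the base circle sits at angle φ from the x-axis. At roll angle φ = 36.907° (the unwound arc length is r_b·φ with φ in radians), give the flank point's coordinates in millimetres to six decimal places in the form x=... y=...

pitch radius r_p = m·N/2 = 1.446·62/2 = 44.826000
base radius r_b = r_p·cos α = 44.826000·cos 15.216° = 43.254546
roll angle φ = 36.907° = 0.64414867 rad
x = r_b·(cos φ + φ·sin φ) = 43.254546·(0.79961130 + 0.64414867·0.60051792) = 51.318669
y = r_b·(sin φ − φ·cos φ) = 43.254546·(0.60051792 − 0.64414867·0.79961130) = 3.696074

x=51.318669 y=3.696074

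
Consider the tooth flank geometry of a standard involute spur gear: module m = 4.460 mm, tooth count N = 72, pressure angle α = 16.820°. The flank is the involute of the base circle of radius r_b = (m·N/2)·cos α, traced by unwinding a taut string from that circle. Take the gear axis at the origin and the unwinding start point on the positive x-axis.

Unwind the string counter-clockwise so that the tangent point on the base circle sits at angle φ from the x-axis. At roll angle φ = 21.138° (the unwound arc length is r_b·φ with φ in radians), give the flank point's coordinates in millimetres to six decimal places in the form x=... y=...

x=163.797057 y=2.537630

pitch radius r_p = m·N/2 = 4.460·72/2 = 160.560000
base radius r_b = r_p·cos α = 160.560000·cos 16.820° = 153.691010
roll angle φ = 21.138° = 0.36892770 rad
x = r_b·(cos φ + φ·sin φ) = 153.691010·(0.93271457 + 0.36892770·0.36061549) = 163.797057
y = r_b·(sin φ − φ·cos φ) = 153.691010·(0.36061549 − 0.36892770·0.93271457) = 2.537630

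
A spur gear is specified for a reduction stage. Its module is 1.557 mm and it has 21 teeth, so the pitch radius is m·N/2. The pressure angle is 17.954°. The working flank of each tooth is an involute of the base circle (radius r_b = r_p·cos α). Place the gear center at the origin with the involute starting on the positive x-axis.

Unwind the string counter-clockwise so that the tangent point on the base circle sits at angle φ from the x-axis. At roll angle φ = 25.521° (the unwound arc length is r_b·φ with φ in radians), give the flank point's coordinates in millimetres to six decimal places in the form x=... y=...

x=17.019540 y=0.449118

pitch radius r_p = m·N/2 = 1.557·21/2 = 16.348500
base radius r_b = r_p·cos α = 16.348500·cos 17.954° = 15.552398
roll angle φ = 25.521° = 0.44542548 rad
x = r_b·(cos φ + φ·sin φ) = 15.552398·(0.90242743 + 0.44542548·0.43084188) = 17.019540
y = r_b·(sin φ − φ·cos φ) = 15.552398·(0.43084188 − 0.44542548·0.90242743) = 0.449118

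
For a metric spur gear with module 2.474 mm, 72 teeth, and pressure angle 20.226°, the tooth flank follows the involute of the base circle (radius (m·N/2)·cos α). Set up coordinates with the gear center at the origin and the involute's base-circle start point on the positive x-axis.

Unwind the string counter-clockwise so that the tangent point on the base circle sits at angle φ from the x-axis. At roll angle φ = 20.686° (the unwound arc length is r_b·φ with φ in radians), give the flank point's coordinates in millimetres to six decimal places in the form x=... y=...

pitch radius r_p = m·N/2 = 2.474·72/2 = 89.064000
base radius r_b = r_p·cos α = 89.064000·cos 20.226° = 83.571978
roll angle φ = 20.686° = 0.36103881 rad
x = r_b·(cos φ + φ·sin φ) = 83.571978·(0.93553037 + 0.36103881·0.35324626) = 88.842527
y = r_b·(sin φ − φ·cos φ) = 83.571978·(0.35324626 − 0.36103881·0.93553037) = 1.293986

x=88.842527 y=1.293986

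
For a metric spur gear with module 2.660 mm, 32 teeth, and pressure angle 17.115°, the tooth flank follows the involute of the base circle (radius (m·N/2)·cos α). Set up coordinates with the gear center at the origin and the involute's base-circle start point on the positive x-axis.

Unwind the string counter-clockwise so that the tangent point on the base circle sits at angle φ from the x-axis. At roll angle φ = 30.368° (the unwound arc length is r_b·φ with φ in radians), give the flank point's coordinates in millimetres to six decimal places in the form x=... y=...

pitch radius r_p = m·N/2 = 2.660·32/2 = 42.560000
base radius r_b = r_p·cos α = 42.560000·cos 17.115° = 40.675273
roll angle φ = 30.368° = 0.53002159 rad
x = r_b·(cos φ + φ·sin φ) = 40.675273·(0.86279616 + 0.53002159·0.50555197) = 45.993549
y = r_b·(sin φ − φ·cos φ) = 40.675273·(0.50555197 − 0.53002159·0.86279616) = 1.962638

x=45.993549 y=1.962638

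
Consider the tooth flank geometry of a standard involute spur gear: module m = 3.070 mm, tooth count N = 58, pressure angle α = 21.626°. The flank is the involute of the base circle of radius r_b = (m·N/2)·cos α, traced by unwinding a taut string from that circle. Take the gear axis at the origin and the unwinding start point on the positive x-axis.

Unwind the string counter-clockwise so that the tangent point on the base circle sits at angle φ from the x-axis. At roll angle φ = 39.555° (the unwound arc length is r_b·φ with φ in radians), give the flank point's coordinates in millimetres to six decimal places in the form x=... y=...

x=100.197247 y=8.651876

pitch radius r_p = m·N/2 = 3.070·58/2 = 89.030000
base radius r_b = r_p·cos α = 89.030000·cos 21.626° = 82.763120
roll angle φ = 39.555° = 0.69036499 rad
x = r_b·(cos φ + φ·sin φ) = 82.763120·(0.77101364 + 0.69036499·0.63681863) = 100.197247
y = r_b·(sin φ − φ·cos φ) = 82.763120·(0.63681863 − 0.69036499·0.77101364) = 8.651876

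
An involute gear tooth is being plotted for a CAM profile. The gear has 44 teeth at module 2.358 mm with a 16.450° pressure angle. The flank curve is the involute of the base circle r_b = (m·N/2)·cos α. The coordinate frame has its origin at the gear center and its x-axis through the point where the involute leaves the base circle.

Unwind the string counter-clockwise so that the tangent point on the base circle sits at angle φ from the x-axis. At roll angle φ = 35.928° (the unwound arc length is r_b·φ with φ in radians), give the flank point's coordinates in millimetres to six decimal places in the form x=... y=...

pitch radius r_p = m·N/2 = 2.358·44/2 = 51.876000
base radius r_b = r_p·cos α = 51.876000·cos 16.450° = 49.752571
roll angle φ = 35.928° = 0.62706189 rad
x = r_b·(cos φ + φ·sin φ) = 49.752571·(0.80975499 + 0.62706189·0.58676815) = 58.593351
y = r_b·(sin φ − φ·cos φ) = 49.752571·(0.58676815 − 0.62706189·0.80975499) = 3.930535

x=58.593351 y=3.930535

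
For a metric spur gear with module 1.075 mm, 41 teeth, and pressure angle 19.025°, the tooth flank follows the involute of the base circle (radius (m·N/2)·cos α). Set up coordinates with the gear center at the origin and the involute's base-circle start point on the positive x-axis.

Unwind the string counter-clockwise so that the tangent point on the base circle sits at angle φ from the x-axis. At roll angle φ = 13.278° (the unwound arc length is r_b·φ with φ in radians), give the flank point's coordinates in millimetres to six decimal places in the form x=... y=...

pitch radius r_p = m·N/2 = 1.075·41/2 = 22.037500
base radius r_b = r_p·cos α = 22.037500·cos 19.025° = 20.833733
roll angle φ = 13.278° = 0.23174482 rad
x = r_b·(cos φ + φ·sin φ) = 20.833733·(0.97326713 + 0.23174482·0.22967605) = 21.385689
y = r_b·(sin φ − φ·cos φ) = 20.833733·(0.22967605 − 0.23174482·0.97326713) = 0.085969

x=21.385689 y=0.085969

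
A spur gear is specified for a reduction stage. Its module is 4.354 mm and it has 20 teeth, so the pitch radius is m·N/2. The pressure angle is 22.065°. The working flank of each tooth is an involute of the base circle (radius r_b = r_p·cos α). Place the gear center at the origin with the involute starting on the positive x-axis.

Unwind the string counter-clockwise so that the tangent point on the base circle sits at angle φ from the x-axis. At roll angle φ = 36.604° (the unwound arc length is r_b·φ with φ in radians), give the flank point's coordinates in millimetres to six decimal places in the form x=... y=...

x=47.764193 y=3.366056

pitch radius r_p = m·N/2 = 4.354·20/2 = 43.540000
base radius r_b = r_p·cos α = 43.540000·cos 22.065° = 40.351056
roll angle φ = 36.604° = 0.63886032 rad
x = r_b·(cos φ + φ·sin φ) = 40.351056·(0.80277585 + 0.63886032·0.59628092) = 47.764193
y = r_b·(sin φ − φ·cos φ) = 40.351056·(0.59628092 − 0.63886032·0.80277585) = 3.366056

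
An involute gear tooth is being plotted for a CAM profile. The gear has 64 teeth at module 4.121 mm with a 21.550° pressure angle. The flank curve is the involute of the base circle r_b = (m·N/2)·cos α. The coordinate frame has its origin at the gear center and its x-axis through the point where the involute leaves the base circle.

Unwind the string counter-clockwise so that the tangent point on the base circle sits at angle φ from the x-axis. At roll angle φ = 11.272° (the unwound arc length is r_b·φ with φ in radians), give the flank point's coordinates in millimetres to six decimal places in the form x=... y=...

pitch radius r_p = m·N/2 = 4.121·64/2 = 131.872000
base radius r_b = r_p·cos α = 131.872000·cos 21.550° = 122.653802
roll angle φ = 11.272° = 0.19673351 rad
x = r_b·(cos φ + φ·sin φ) = 122.653802·(0.98071030 + 0.19673351·0.19546690) = 125.004485
y = r_b·(sin φ − φ·cos φ) = 122.653802·(0.19546690 − 0.19673351·0.98071030) = 0.310108

x=125.004485 y=0.310108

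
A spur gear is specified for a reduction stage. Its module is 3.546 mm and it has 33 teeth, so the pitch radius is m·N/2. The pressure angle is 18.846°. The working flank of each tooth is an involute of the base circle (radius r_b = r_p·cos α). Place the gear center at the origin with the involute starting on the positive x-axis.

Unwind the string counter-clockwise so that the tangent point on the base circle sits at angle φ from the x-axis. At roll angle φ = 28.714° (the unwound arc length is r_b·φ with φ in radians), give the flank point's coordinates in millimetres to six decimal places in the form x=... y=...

pitch radius r_p = m·N/2 = 3.546·33/2 = 58.509000
base radius r_b = r_p·cos α = 58.509000·cos 18.846° = 55.372346
roll angle φ = 28.714° = 0.50115384 rad
x = r_b·(cos φ + φ·sin φ) = 55.372346·(0.87702880 + 0.50115384·0.48043781) = 61.895321
y = r_b·(sin φ − φ·cos φ) = 55.372346·(0.48043781 − 0.50115384·0.87702880) = 2.265363

x=61.895321 y=2.265363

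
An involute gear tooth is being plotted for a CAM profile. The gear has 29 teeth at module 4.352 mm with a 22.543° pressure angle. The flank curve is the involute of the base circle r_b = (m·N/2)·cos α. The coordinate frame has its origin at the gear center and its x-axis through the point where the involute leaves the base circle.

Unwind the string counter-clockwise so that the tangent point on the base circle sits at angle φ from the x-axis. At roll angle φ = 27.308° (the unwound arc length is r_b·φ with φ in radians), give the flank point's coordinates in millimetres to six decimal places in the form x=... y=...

pitch radius r_p = m·N/2 = 4.352·29/2 = 63.104000
base radius r_b = r_p·cos α = 63.104000·cos 22.543° = 58.282354
roll angle φ = 27.308° = 0.47661451 rad
x = r_b·(cos φ + φ·sin φ) = 58.282354·(0.88855318 + 0.47661451·0.45877362) = 64.530884
y = r_b·(sin φ − φ·cos φ) = 58.282354·(0.45877362 − 0.47661451·0.88855318) = 2.055985

x=64.530884 y=2.055985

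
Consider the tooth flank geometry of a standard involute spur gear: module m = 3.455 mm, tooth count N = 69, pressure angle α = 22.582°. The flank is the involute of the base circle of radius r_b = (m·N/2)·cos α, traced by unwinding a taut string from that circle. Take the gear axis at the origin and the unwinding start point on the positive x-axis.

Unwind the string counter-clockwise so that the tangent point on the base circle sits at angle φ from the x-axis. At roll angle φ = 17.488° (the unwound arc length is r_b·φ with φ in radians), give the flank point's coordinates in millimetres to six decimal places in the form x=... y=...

x=115.066553 y=1.033486

pitch radius r_p = m·N/2 = 3.455·69/2 = 119.197500
base radius r_b = r_p·cos α = 119.197500·cos 22.582° = 110.058735
roll angle φ = 17.488° = 0.30522318 rad
x = r_b·(cos φ + φ·sin φ) = 110.058735·(0.95377991 + 0.30522318·0.30050605) = 115.066553
y = r_b·(sin φ − φ·cos φ) = 110.058735·(0.30050605 − 0.30522318·0.95377991) = 1.033486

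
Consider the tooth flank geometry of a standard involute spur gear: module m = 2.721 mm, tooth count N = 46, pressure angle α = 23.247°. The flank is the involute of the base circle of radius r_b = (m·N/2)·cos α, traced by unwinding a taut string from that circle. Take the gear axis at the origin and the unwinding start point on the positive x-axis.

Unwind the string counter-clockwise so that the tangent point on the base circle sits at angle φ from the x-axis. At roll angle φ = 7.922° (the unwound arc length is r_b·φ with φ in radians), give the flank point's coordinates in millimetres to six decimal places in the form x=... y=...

pitch radius r_p = m·N/2 = 2.721·46/2 = 62.583000
base radius r_b = r_p·cos α = 62.583000·cos 23.247° = 57.502004
roll angle φ = 7.922° = 0.13826498 rad
x = r_b·(cos φ + φ·sin φ) = 57.502004·(0.99045662 + 0.13826498·0.13782486) = 58.049018
y = r_b·(sin φ − φ·cos φ) = 57.502004·(0.13782486 − 0.13826498·0.99045662) = 0.050567

x=58.049018 y=0.050567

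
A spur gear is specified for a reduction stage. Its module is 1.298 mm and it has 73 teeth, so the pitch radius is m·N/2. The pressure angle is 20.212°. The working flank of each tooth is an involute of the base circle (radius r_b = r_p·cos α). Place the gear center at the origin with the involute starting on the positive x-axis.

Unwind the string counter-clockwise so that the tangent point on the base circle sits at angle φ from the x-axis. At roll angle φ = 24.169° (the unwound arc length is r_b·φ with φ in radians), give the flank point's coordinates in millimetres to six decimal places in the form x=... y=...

x=48.240879 y=1.092709

pitch radius r_p = m·N/2 = 1.298·73/2 = 47.377000
base radius r_b = r_p·cos α = 47.377000·cos 20.212° = 44.459557
roll angle φ = 24.169° = 0.42182863 rad
x = r_b·(cos φ + φ·sin φ) = 44.459557·(0.91234177 + 0.42182863·0.40942947) = 48.240879
y = r_b·(sin φ − φ·cos φ) = 44.459557·(0.40942947 − 0.42182863·0.91234177) = 1.092709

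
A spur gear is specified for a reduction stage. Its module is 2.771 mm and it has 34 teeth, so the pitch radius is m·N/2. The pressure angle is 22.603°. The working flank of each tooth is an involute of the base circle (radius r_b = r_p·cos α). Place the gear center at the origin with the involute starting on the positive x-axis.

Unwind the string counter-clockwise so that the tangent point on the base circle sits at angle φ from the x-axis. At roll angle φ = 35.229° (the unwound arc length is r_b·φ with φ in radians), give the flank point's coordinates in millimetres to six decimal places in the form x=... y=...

x=50.948494 y=3.243993

pitch radius r_p = m·N/2 = 2.771·34/2 = 47.107000
base radius r_b = r_p·cos α = 47.107000·cos 22.603° = 43.488716
roll angle φ = 35.229° = 0.61486204 rad
x = r_b·(cos φ + φ·sin φ) = 43.488716·(0.81685304 + 0.61486204·0.57684584) = 50.948494
y = r_b·(sin φ − φ·cos φ) = 43.488716·(0.57684584 − 0.61486204·0.81685304) = 3.243993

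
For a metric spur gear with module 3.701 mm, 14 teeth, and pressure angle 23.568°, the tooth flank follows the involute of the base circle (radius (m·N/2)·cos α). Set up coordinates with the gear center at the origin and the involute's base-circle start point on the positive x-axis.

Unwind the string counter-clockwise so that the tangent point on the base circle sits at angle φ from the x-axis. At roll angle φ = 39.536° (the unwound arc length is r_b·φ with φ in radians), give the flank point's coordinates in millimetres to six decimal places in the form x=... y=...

pitch radius r_p = m·N/2 = 3.701·14/2 = 25.907000
base radius r_b = r_p·cos α = 25.907000·cos 23.568° = 23.745998
roll angle φ = 39.536° = 0.69003337 rad
x = r_b·(cos φ + φ·sin φ) = 23.745998·(0.77122477 + 0.69003337·0.63656292) = 28.743924
y = r_b·(sin φ − φ·cos φ) = 23.745998·(0.63656292 − 0.69003337·0.77122477) = 2.478894

x=28.743924 y=2.478894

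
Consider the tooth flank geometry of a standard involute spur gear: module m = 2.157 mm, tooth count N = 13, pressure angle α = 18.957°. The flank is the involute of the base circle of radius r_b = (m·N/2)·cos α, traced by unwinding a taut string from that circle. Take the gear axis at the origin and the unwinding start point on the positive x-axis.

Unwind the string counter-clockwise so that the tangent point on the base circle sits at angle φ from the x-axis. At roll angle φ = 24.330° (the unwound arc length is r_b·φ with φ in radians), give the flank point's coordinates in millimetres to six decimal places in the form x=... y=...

pitch radius r_p = m·N/2 = 2.157·13/2 = 14.020500
base radius r_b = r_p·cos α = 14.020500·cos 18.957° = 13.260065
roll angle φ = 24.330° = 0.42463861 rad
x = r_b·(cos φ + φ·sin φ) = 13.260065·(0.91118768 + 0.42463861·0.41199151) = 14.402223
y = r_b·(sin φ − φ·cos φ) = 13.260065·(0.41199151 − 0.42463861·0.91118768) = 0.332377

x=14.402223 y=0.332377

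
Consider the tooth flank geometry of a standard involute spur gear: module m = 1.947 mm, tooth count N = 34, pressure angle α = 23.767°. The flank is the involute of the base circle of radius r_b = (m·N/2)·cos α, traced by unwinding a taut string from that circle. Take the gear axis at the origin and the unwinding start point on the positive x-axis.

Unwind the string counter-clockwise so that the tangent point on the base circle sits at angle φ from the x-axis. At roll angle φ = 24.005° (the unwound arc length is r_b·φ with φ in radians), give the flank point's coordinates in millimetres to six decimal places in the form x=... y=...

x=32.835016 y=0.729626

pitch radius r_p = m·N/2 = 1.947·34/2 = 33.099000
base radius r_b = r_p·cos α = 33.099000·cos 23.767° = 30.291938
roll angle φ = 24.005° = 0.41896629 rad
x = r_b·(cos φ + φ·sin φ) = 30.291938·(0.91350996 + 0.41896629·0.40681636) = 32.835016
y = r_b·(sin φ − φ·cos φ) = 30.291938·(0.40681636 − 0.41896629·0.91350996) = 0.729626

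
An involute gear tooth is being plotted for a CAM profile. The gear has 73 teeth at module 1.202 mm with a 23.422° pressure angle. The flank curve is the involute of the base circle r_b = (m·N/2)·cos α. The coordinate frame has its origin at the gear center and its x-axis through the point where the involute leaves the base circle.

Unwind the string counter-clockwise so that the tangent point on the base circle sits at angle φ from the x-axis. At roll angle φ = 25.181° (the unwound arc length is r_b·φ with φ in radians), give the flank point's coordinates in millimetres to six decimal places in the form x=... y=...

x=43.960183 y=1.117300

pitch radius r_p = m·N/2 = 1.202·73/2 = 43.873000
base radius r_b = r_p·cos α = 43.873000·cos 23.422° = 40.257955
roll angle φ = 25.181° = 0.43949136 rad
x = r_b·(cos φ + φ·sin φ) = 40.257955·(0.90496820 + 0.43949136·0.42547922) = 43.960183
y = r_b·(sin φ − φ·cos φ) = 40.257955·(0.42547922 − 0.43949136·0.90496820) = 1.117300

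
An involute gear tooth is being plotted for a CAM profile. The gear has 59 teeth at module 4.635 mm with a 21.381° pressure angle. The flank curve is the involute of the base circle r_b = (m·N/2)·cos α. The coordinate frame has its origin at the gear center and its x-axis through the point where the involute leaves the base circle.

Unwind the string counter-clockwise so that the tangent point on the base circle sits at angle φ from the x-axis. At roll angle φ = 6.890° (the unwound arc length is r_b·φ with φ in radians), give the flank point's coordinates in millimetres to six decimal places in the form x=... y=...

pitch radius r_p = m·N/2 = 4.635·59/2 = 136.732500
base radius r_b = r_p·cos α = 136.732500·cos 21.381° = 127.322127
roll angle φ = 6.890° = 0.12025319 rad
x = r_b·(cos φ + φ·sin φ) = 127.322127·(0.99277829 + 0.12025319·0.11996357) = 128.239393
y = r_b·(sin φ − φ·cos φ) = 127.322127·(0.11996357 − 0.12025319·0.99277829) = 0.073696

x=128.239393 y=0.073696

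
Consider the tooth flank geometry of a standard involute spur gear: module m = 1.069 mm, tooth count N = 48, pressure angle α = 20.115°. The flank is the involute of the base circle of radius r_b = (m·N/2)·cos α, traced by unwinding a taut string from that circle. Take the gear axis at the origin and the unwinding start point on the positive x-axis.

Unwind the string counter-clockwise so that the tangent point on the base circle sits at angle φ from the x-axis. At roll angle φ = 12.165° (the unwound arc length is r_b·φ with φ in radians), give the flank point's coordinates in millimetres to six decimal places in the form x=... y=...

pitch radius r_p = m·N/2 = 1.069·48/2 = 25.656000
base radius r_b = r_p·cos α = 25.656000·cos 20.115° = 24.091093
roll angle φ = 12.165° = 0.21231930 rad
x = r_b·(cos φ + φ·sin φ) = 24.091093·(0.97754480 + 0.21231930·0.21072769) = 24.627996
y = r_b·(sin φ − φ·cos φ) = 24.091093·(0.21072769 − 0.21231930·0.97754480) = 0.076515

x=24.627996 y=0.076515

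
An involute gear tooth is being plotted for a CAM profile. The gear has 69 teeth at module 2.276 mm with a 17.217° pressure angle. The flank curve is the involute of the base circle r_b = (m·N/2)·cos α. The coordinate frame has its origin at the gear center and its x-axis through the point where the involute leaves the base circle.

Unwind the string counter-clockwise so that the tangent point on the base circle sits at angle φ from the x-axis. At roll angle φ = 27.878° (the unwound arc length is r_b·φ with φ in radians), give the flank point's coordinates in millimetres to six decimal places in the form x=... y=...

pitch radius r_p = m·N/2 = 2.276·69/2 = 78.522000
base radius r_b = r_p·cos α = 78.522000·cos 17.217° = 75.003475
roll angle φ = 27.878° = 0.48656289 rad
x = r_b·(cos φ + φ·sin φ) = 75.003475·(0.88394524 + 0.48656289·0.46759044) = 83.363167
y = r_b·(sin φ − φ·cos φ) = 75.003475·(0.46759044 − 0.48656289·0.88394524) = 2.812292

x=83.363167 y=2.812292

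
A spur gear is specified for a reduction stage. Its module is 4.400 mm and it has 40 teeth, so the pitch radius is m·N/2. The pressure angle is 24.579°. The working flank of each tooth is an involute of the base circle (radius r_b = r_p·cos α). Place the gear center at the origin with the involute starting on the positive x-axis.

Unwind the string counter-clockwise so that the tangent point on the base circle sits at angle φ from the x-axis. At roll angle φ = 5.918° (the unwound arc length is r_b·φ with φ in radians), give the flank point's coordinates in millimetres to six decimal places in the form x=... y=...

x=80.451942 y=0.029363

pitch radius r_p = m·N/2 = 4.400·40/2 = 88.000000
base radius r_b = r_p·cos α = 88.000000·cos 24.579° = 80.026199
roll angle φ = 5.918° = 0.10328859 rad
x = r_b·(cos φ + φ·sin φ) = 80.026199·(0.99467047 + 0.10328859·0.10310503) = 80.451942
y = r_b·(sin φ − φ·cos φ) = 80.026199·(0.10310503 − 0.10328859·0.99467047) = 0.029363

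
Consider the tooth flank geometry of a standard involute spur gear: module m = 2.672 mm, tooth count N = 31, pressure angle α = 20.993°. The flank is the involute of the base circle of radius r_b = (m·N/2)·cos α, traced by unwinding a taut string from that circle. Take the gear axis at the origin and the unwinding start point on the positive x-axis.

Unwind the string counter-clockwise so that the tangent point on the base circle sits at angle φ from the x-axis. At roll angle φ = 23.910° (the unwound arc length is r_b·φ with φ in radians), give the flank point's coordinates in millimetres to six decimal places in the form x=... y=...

x=41.888664 y=0.920466

pitch radius r_p = m·N/2 = 2.672·31/2 = 41.416000
base radius r_b = r_p·cos α = 41.416000·cos 20.993° = 38.666980
roll angle φ = 23.910° = 0.41730822 rad
x = r_b·(cos φ + φ·sin φ) = 38.666980·(0.91418323 + 0.41730822·0.40530115) = 41.888664
y = r_b·(sin φ − φ·cos φ) = 38.666980·(0.40530115 − 0.41730822·0.91418323) = 0.920466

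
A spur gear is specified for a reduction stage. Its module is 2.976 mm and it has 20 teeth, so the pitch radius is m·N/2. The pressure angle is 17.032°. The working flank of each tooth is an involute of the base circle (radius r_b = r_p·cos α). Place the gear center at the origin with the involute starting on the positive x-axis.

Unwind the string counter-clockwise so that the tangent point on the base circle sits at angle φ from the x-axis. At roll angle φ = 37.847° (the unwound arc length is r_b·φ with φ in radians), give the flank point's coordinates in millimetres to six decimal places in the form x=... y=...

pitch radius r_p = m·N/2 = 2.976·20/2 = 29.760000
base radius r_b = r_p·cos α = 29.760000·cos 17.032° = 28.454766
roll angle φ = 37.847° = 0.66055476 rad
x = r_b·(cos φ + φ·sin φ) = 28.454766·(0.78965198 + 0.66055476·0.61355502) = 34.001700
y = r_b·(sin φ − φ·cos φ) = 28.454766·(0.61355502 − 0.66055476·0.78965198) = 2.616320

x=34.001700 y=2.616320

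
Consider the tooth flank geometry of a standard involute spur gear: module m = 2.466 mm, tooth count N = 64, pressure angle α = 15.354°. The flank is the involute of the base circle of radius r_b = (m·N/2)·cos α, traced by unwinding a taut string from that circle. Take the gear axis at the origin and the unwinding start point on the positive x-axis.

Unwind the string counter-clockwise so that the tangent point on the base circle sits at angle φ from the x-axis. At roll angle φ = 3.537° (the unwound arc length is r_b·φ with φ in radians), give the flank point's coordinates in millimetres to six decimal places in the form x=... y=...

x=76.240353 y=0.005965

pitch radius r_p = m·N/2 = 2.466·64/2 = 78.912000
base radius r_b = r_p·cos α = 78.912000·cos 15.354° = 76.095496
roll angle φ = 3.537° = 0.06173230 rad
x = r_b·(cos φ + φ·sin φ) = 76.095496·(0.99809517 + 0.06173230·0.06169309) = 76.240353
y = r_b·(sin φ − φ·cos φ) = 76.095496·(0.06169309 − 0.06173230·0.99809517) = 0.005965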